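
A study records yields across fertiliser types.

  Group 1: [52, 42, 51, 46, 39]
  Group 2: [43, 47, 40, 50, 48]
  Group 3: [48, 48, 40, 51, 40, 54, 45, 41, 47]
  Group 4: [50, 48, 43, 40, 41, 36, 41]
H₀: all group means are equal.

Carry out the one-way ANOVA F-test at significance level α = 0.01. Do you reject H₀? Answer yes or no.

Group means [46.00, 45.60, 46.00, 42.71], grand mean 45.038
SSB = Σnᵢ(x̄ᵢ−x̄)² = 52.333; SSW = ΣΣ(x−x̄ᵢ)² = 526.629
MSB = 52.333/3 = 17.4443; MSW = 526.629/22 = 23.9377
F = MSB/MSW = 0.7287
df = (3, 22)
p-value (upper-tail) = 0.54578
At α=0.01: p ≥ α → fail to reject H₀

reject H₀: no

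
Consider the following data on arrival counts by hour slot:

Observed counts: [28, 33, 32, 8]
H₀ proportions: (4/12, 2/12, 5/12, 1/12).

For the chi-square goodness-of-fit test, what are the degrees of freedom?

df = k − 1 = 4 − 1 = 3

degrees of freedom = 3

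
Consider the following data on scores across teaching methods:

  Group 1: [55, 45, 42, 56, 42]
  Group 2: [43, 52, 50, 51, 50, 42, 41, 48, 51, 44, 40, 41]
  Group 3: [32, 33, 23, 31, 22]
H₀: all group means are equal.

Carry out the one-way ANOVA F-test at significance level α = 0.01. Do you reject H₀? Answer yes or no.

Group means [48.00, 46.08, 28.20], grand mean 42.455
SSB = Σnᵢ(x̄ᵢ−x̄)² = 1327.738; SSW = ΣΣ(x−x̄ᵢ)² = 541.717
MSB = 1327.738/2 = 663.8689; MSW = 541.717/19 = 28.5114
F = MSB/MSW = 23.2843
df = (2, 19)
p-value (upper-tail) = 0.00001
At α=0.01: p < α → reject H₀

reject H₀: yes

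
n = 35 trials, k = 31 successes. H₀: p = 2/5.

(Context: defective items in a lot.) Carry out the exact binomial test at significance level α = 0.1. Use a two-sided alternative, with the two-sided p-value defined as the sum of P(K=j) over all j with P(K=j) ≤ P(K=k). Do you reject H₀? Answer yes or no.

Exact binomial: n=35, k=31, p₀=2/5=0.4000
P(X=j) = C(n,j)·p₀^j·(1−p₀)^(n−j); p = Σ P(X=j) over j with P(X=j) ≤ P(X=31)
p-value (two-sided) = 0.00000
At α=0.1: p < α → reject H₀

reject H₀: yes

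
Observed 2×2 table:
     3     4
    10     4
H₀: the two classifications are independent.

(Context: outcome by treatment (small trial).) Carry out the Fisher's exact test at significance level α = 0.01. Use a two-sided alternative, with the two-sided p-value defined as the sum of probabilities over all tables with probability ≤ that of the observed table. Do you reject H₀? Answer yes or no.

reject H₀: no

Margins: r₁=7, r₂=14, c₁=13, c₂=8, n=21
p_obs = C(7,3)·C(14,10)/C(21,13); sum pmf over tables with pmf ≤ p_obs
p-value (two-sided) = 0.34575
At α=0.01: p ≥ α → fail to reject H₀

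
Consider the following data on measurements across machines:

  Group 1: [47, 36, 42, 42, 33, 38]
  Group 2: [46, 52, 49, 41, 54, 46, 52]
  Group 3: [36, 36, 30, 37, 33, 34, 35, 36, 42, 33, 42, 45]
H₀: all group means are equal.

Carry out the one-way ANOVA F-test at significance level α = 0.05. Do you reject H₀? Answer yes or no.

reject H₀: yes

Group means [39.67, 48.57, 36.58], grand mean 40.680
SSB = Σnᵢ(x̄ᵢ−x̄)² = 643.476; SSW = ΣΣ(x−x̄ᵢ)² = 457.964
MSB = 643.476/2 = 321.7379; MSW = 457.964/22 = 20.8166
F = MSB/MSW = 15.4559
df = (2, 22)
p-value (upper-tail) = 0.00006
At α=0.05: p < α → reject H₀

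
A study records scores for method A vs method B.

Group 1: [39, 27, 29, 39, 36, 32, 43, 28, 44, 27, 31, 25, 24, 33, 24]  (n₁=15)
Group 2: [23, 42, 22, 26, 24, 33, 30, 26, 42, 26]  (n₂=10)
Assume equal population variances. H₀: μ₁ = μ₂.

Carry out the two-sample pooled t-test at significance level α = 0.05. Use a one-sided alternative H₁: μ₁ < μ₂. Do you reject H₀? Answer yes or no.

x̄₁=32.067, s₁=6.724, n₁=15
x̄₂=29.400, s₂=7.382, n₂=10
s_p² = [14·6.724² + 9·7.382²]/23 = 48.8406
SE = √(s_p²·(1/15+1/10)) = 2.8531
t = (32.067−29.400)/2.8531 = 0.9347
df = 23
p-value (one-sided, H₁ less) = 0.82016
At α=0.05: p ≥ α → fail to reject H₀

reject H₀: no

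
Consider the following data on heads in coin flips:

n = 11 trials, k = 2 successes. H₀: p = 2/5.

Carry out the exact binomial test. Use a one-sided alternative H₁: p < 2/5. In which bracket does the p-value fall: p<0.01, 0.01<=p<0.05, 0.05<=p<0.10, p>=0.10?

p-value bracket: p>=0.10

Exact binomial: n=11, k=2, p₀=2/5=0.4000
P(X≤2) from Σ C(n,i)·p₀^i·(1−p₀)^(n−i)
p-value (one-sided, H₁ less) = 0.11892
→ bracket: p>=0.10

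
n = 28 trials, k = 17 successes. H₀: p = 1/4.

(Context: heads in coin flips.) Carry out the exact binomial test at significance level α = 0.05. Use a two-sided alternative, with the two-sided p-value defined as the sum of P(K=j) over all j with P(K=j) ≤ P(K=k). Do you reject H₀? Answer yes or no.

Exact binomial: n=28, k=17, p₀=1/4=0.2500
P(X=j) = C(n,j)·p₀^j·(1−p₀)^(n−j); p = Σ P(X=j) over j with P(X=j) ≤ P(X=17)
p-value (two-sided) = 0.00007
At α=0.05: p < α → reject H₀

reject H₀: yes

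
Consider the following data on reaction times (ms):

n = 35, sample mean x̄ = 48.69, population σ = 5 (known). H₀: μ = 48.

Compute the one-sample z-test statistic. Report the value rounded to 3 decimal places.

SE = σ/√n = 5/√35 = 0.8452
z = (x̄−μ₀)/SE = (48.69−48)/0.8452 = 0.8164

test statistic = 0.816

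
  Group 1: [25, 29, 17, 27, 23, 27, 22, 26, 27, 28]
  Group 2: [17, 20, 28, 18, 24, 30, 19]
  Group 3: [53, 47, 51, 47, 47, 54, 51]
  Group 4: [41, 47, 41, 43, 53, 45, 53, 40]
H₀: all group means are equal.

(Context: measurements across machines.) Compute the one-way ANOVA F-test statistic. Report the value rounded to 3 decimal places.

test statistic = 81.910

Group means [25.10, 22.29, 50.00, 45.38], grand mean 35.000
SSB = Σnᵢ(x̄ᵢ−x̄)² = 4547.796; SSW = ΣΣ(x−x̄ᵢ)² = 518.204
MSB = 4547.796/3 = 1515.9321; MSW = 518.204/28 = 18.5073
F = MSB/MSW = 81.9101
df = (3, 28)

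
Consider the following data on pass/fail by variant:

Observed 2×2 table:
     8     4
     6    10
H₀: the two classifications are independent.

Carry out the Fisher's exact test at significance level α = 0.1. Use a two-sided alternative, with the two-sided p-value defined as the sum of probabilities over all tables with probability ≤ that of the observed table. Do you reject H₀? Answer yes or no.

reject H₀: no

Margins: r₁=12, r₂=16, c₁=14, c₂=14, n=28
p_obs = C(12,8)·C(16,6)/C(28,14); sum pmf over tables with pmf ≤ p_obs
p-value (two-sided) = 0.25186
At α=0.1: p ≥ α → fail to reject H₀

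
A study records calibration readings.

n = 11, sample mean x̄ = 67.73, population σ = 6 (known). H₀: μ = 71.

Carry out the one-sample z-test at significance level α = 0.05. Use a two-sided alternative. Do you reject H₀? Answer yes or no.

reject H₀: no

SE = σ/√n = 6/√11 = 1.8091
z = (x̄−μ₀)/SE = (67.73−71)/1.8091 = -1.8076
p-value (two-sided) = 0.07067
At α=0.05: p ≥ α → fail to reject H₀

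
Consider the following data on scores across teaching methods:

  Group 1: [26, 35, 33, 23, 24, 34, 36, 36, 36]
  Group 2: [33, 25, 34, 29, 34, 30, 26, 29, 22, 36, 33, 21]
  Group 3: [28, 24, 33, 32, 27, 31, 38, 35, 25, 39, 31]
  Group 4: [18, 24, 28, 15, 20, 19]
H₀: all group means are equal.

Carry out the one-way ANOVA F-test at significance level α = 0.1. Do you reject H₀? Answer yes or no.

reject H₀: yes

Group means [31.44, 29.33, 31.18, 20.67], grand mean 29.000
SSB = Σnᵢ(x̄ᵢ−x̄)² = 524.141; SSW = ΣΣ(x−x̄ᵢ)² = 859.859
MSB = 524.141/3 = 174.7138; MSW = 859.859/34 = 25.2900
F = MSB/MSW = 6.9084
df = (3, 34)
p-value (upper-tail) = 0.00093
At α=0.1: p < α → reject H₀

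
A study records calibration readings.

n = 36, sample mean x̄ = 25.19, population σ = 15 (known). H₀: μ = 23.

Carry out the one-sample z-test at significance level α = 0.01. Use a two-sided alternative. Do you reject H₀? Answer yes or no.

reject H₀: no

SE = σ/√n = 15/√36 = 2.5000
z = (x̄−μ₀)/SE = (25.19−23)/2.5000 = 0.8760
p-value (two-sided) = 0.38103
At α=0.01: p ≥ α → fail to reject H₀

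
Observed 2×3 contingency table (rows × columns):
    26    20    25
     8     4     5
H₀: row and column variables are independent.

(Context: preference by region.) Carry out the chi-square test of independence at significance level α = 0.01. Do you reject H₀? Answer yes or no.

Row totals [71, 17], col totals [34, 24, 30], n=88
χ² = (26−27.43)²/27.43 + (20−19.36)²/19.36 + (25−24.20)²/24.20 + (8−6.57)²/6.57 + (4−4.64)²/4.64 + (5−5.80)²/5.80 = 0.6304
df = 2
p-value (upper-tail) = 0.72963
At α=0.01: p ≥ α → fail to reject H₀

reject H₀: no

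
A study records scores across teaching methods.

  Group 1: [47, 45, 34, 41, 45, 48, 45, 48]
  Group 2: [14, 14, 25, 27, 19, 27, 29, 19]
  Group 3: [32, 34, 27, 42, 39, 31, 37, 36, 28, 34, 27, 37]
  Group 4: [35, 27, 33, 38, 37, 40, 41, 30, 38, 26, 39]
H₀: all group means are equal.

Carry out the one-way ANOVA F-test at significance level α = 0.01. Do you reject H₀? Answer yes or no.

reject H₀: yes

Group means [44.12, 21.75, 33.67, 34.91], grand mean 33.718
SSB = Σnᵢ(x̄ᵢ−x̄)² = 2027.947; SSW = ΣΣ(x−x̄ᵢ)² = 935.951
MSB = 2027.947/3 = 675.9822; MSW = 935.951/35 = 26.7415
F = MSB/MSW = 25.2784
df = (3, 35)
p-value (upper-tail) = 0.00000
At α=0.01: p < α → reject H₀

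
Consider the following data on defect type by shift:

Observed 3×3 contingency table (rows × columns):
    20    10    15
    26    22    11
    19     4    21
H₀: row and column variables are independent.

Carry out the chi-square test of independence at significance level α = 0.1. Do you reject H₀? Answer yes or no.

reject H₀: yes

Row totals [45, 59, 44], col totals [65, 36, 47], n=148
χ² = (20−19.76)²/19.76 + (10−10.95)²/10.95 + (15−14.29)²/14.29 + (26−25.91)²/25.91 + (22−14.35)²/14.35 + (11−18.74)²/18.74 + (19−19.32)²/19.32 + (4−10.70)²/10.70 + (21−13.97)²/13.97 = 15.1280
df = 4
p-value (upper-tail) = 0.00444
At α=0.1: p < α → reject H₀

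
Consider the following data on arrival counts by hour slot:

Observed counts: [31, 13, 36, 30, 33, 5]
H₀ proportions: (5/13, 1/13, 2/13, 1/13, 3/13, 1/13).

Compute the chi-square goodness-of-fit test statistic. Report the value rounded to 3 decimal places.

n = 148; E_i = n·p_i = [56.92, 11.38, 22.77, 11.38, 34.15, 11.38]
χ² = (31−56.92)²/56.92 + (13−11.38)²/11.38 + (36−22.77)²/22.77 + (30−11.38)²/11.38 + (33−34.15)²/34.15 + (5−11.38)²/11.38 = 53.7811
df = 5

test statistic = 53.781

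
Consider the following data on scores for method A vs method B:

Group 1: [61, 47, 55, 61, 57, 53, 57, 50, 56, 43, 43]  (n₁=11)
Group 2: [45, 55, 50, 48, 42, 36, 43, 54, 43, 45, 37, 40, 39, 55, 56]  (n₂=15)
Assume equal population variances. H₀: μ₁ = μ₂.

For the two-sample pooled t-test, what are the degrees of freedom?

df = n₁ + n₂ − 2 = 11 + 15 − 2 = 24

degrees of freedom = 24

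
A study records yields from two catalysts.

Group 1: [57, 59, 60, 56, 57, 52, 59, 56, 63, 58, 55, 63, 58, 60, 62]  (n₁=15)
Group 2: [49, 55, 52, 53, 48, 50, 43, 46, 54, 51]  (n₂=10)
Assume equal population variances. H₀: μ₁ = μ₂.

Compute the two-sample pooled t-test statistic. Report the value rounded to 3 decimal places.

x̄₁=58.333, s₁=3.039, n₁=15
x̄₂=50.100, s₂=3.725, n₂=10
s_p² = [14·3.039² + 9·3.725²]/23 = 11.0536
SE = √(s_p²·(1/15+1/10)) = 1.3573
t = (58.333−50.100)/1.3573 = 6.0660
df = 23

test statistic = 6.066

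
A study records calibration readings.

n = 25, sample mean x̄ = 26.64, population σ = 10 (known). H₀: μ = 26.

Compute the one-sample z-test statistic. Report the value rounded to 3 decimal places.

SE = σ/√n = 10/√25 = 2.0000
z = (x̄−μ₀)/SE = (26.64−26)/2.0000 = 0.3200

test statistic = 0.320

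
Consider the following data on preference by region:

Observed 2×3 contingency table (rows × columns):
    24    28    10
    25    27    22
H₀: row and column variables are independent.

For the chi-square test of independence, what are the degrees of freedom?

df = (r−1)(c−1) = (2−1)·(3−1) = 2

degrees of freedom = 2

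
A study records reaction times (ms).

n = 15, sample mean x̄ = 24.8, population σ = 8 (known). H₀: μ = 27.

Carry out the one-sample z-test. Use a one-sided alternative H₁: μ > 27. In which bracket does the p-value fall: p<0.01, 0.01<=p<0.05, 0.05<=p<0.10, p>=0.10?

SE = σ/√n = 8/√15 = 2.0656
z = (x̄−μ₀)/SE = (24.8−27)/2.0656 = -1.0651
p-value (one-sided, H₁ greater) = 0.85658
→ bracket: p>=0.10

p-value bracket: p>=0.10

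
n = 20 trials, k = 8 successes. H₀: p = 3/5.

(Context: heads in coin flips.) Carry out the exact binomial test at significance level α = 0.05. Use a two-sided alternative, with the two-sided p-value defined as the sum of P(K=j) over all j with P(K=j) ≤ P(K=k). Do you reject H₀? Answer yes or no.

reject H₀: no

Exact binomial: n=20, k=8, p₀=3/5=0.6000
P(X=j) = C(n,j)·p₀^j·(1−p₀)^(n−j); p = Σ P(X=j) over j with P(X=j) ≤ P(X=8)
p-value (two-sided) = 0.10748
At α=0.05: p ≥ α → fail to reject H₀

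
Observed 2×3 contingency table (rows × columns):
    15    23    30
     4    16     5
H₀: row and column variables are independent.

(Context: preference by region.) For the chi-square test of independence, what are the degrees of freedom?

df = (r−1)(c−1) = (2−1)·(3−1) = 2

degrees of freedom = 2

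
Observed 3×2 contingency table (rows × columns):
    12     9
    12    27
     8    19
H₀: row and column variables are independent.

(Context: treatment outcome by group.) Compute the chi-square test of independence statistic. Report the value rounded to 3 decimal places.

Row totals [21, 39, 27], col totals [32, 55], n=87
χ² = (12−7.72)²/7.72 + (9−13.28)²/13.28 + (12−14.34)²/14.34 + (27−24.66)²/24.66 + (8−9.93)²/9.93 + (19−17.07)²/17.07 = 4.9444
df = 2

test statistic = 4.944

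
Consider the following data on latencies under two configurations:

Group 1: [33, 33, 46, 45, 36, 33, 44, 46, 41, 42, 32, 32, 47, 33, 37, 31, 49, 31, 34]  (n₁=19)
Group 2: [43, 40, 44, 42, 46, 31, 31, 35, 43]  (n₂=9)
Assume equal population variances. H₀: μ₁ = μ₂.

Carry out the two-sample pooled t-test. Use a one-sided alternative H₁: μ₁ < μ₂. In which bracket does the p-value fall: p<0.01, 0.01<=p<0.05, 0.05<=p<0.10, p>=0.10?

p-value bracket: p>=0.10

x̄₁=38.158, s₁=6.371, n₁=19
x̄₂=39.444, s₂=5.681, n₂=9
s_p² = [18·6.371² + 8·5.681²]/26 = 38.0288
SE = √(s_p²·(1/19+1/9)) = 2.4954
t = (38.158−39.444)/2.4954 = -0.5156
df = 26
p-value (one-sided, H₁ less) = 0.30525
→ bracket: p>=0.10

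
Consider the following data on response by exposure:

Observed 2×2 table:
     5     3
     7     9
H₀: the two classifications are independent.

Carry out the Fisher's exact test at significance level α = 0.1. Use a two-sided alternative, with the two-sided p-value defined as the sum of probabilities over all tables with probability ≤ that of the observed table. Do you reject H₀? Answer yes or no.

Margins: r₁=8, r₂=16, c₁=12, c₂=12, n=24
p_obs = C(8,5)·C(16,7)/C(24,12); sum pmf over tables with pmf ≤ p_obs
p-value (two-sided) = 0.66685
At α=0.1: p ≥ α → fail to reject H₀

reject H₀: no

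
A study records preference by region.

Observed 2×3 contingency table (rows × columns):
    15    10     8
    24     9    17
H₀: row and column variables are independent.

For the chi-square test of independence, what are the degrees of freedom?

degrees of freedom = 2

df = (r−1)(c−1) = (2−1)·(3−1) = 2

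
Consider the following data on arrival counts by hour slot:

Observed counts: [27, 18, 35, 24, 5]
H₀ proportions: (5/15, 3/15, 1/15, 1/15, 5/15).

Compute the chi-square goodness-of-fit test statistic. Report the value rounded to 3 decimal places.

test statistic = 174.459

n = 109; E_i = n·p_i = [36.33, 21.80, 7.27, 7.27, 36.33]
χ² = (27−36.33)²/36.33 + (18−21.80)²/21.80 + (35−7.27)²/7.27 + (24−7.27)²/7.27 + (5−36.33)²/36.33 = 174.4587
df = 4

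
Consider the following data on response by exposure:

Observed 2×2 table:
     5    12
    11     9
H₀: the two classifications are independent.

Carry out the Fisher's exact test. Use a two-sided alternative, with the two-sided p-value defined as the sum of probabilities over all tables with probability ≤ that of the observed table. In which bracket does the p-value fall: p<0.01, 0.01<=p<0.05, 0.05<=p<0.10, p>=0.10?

p-value bracket: p>=0.10

Margins: r₁=17, r₂=20, c₁=16, c₂=21, n=37
p_obs = C(17,5)·C(20,11)/C(37,16); sum pmf over tables with pmf ≤ p_obs
p-value (two-sided) = 0.18453
→ bracket: p>=0.10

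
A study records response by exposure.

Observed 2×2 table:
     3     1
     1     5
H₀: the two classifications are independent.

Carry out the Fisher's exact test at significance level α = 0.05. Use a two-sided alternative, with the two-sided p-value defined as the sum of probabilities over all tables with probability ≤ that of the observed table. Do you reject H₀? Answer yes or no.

reject H₀: no

Margins: r₁=4, r₂=6, c₁=4, c₂=6, n=10
p_obs = C(4,3)·C(6,1)/C(10,4); sum pmf over tables with pmf ≤ p_obs
p-value (two-sided) = 0.19048
At α=0.05: p ≥ α → fail to reject H₀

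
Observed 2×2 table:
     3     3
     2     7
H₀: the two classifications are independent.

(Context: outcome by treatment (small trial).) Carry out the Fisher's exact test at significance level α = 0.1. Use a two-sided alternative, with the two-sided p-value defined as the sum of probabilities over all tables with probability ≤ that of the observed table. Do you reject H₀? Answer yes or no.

reject H₀: no

Margins: r₁=6, r₂=9, c₁=5, c₂=10, n=15
p_obs = C(6,3)·C(9,2)/C(15,5); sum pmf over tables with pmf ≤ p_obs
p-value (two-sided) = 0.32867
At α=0.1: p ≥ α → fail to reject H₀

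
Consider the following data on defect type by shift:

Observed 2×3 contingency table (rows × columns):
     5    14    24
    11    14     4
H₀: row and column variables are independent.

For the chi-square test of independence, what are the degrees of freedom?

degrees of freedom = 2

df = (r−1)(c−1) = (2−1)·(3−1) = 2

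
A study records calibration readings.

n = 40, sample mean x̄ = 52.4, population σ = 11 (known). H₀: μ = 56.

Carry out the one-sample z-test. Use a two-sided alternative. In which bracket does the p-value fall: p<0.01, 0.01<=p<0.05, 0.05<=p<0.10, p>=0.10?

SE = σ/√n = 11/√40 = 1.7393
z = (x̄−μ₀)/SE = (52.4−56)/1.7393 = -2.0699
p-value (two-sided) = 0.03847
→ bracket: 0.01<=p<0.05

p-value bracket: 0.01<=p<0.05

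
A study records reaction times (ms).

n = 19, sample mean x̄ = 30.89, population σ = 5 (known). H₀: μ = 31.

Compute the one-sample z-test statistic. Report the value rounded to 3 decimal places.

SE = σ/√n = 5/√19 = 1.1471
z = (x̄−μ₀)/SE = (30.89−31)/1.1471 = -0.0959

test statistic = -0.096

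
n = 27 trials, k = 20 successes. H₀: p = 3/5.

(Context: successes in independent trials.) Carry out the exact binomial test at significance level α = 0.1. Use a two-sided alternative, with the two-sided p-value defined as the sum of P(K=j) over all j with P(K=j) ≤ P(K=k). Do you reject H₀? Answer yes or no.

reject H₀: no

Exact binomial: n=27, k=20, p₀=3/5=0.6000
P(X=j) = C(n,j)·p₀^j·(1−p₀)^(n−j); p = Σ P(X=j) over j with P(X=j) ≤ P(X=20)
p-value (two-sided) = 0.16962
At α=0.1: p ≥ α → fail to reject H₀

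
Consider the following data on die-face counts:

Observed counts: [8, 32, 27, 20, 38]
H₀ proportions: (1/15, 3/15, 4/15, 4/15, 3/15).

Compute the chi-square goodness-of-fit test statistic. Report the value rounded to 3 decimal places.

test statistic = 15.270

n = 125; E_i = n·p_i = [8.33, 25.00, 33.33, 33.33, 25.00]
χ² = (8−8.33)²/8.33 + (32−25.00)²/25.00 + (27−33.33)²/33.33 + (20−33.33)²/33.33 + (38−25.00)²/25.00 = 15.2700
df = 4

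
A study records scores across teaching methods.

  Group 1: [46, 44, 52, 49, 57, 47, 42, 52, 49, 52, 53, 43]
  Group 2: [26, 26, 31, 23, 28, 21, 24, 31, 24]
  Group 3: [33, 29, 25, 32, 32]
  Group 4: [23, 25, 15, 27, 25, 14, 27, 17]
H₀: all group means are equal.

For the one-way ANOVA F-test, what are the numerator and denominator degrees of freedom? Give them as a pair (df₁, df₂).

k = 4 groups, N = 34 total
df = (k−1, N−k) = (4−1, 34−4) = (3, 30)

degrees of freedom = [3, 30]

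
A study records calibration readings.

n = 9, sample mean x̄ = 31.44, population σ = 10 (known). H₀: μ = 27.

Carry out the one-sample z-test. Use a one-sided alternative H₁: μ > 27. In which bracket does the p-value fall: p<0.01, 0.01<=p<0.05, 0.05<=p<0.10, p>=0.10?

SE = σ/√n = 10/√9 = 3.3333
z = (x̄−μ₀)/SE = (31.44−27)/3.3333 = 1.3320
p-value (one-sided, H₁ greater) = 0.09143
→ bracket: 0.05<=p<0.10

p-value bracket: 0.05<=p<0.10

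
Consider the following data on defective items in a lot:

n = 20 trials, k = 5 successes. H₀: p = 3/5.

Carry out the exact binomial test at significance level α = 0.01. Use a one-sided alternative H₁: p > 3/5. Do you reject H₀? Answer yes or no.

reject H₀: no

Exact binomial: n=20, k=5, p₀=3/5=0.6000
P(X≥5) from Σ C(n,i)·p₀^i·(1−p₀)^(n−i)
p-value (one-sided, H₁ greater) = 0.99968
At α=0.01: p ≥ α → fail to reject H₀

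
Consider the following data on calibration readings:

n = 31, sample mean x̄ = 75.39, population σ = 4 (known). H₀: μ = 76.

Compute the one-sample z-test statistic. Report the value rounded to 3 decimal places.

test statistic = -0.849

SE = σ/√n = 4/√31 = 0.7184
z = (x̄−μ₀)/SE = (75.39−76)/0.7184 = -0.8491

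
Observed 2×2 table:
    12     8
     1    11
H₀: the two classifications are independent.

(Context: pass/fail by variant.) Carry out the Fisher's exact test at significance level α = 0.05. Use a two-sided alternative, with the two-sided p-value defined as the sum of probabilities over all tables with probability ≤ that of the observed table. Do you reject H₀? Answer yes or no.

Margins: r₁=20, r₂=12, c₁=13, c₂=19, n=32
p_obs = C(20,12)·C(12,1)/C(32,13); sum pmf over tables with pmf ≤ p_obs
p-value (two-sided) = 0.00787
At α=0.05: p < α → reject H₀

reject H₀: yes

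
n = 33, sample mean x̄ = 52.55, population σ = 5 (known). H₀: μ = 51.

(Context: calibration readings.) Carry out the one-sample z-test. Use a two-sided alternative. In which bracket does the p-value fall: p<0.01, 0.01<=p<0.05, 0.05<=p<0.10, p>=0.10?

p-value bracket: 0.05<=p<0.10

SE = σ/√n = 5/√33 = 0.8704
z = (x̄−μ₀)/SE = (52.55−51)/0.8704 = 1.7808
p-value (two-sided) = 0.07494
→ bracket: 0.05<=p<0.10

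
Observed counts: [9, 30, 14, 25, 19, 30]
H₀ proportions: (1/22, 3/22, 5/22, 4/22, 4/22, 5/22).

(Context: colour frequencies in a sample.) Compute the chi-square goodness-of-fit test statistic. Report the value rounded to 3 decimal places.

test statistic = 19.672

n = 127; E_i = n·p_i = [5.77, 17.32, 28.86, 23.09, 23.09, 28.86]
χ² = (9−5.77)²/5.77 + (30−17.32)²/17.32 + (14−28.86)²/28.86 + (25−23.09)²/23.09 + (19−23.09)²/23.09 + (30−28.86)²/28.86 = 19.6724
df = 5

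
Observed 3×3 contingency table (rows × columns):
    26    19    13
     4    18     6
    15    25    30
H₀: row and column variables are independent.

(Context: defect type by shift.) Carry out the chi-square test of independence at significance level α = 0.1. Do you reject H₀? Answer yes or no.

Row totals [58, 28, 70], col totals [45, 62, 49], n=156
χ² = (26−16.73)²/16.73 + (19−23.05)²/23.05 + (13−18.22)²/18.22 + (4−8.08)²/8.08 + (18−11.13)²/11.13 + (6−8.79)²/8.79 + (15−20.19)²/20.19 + (25−27.82)²/27.82 + (30−21.99)²/21.99 = 19.0726
df = 4
p-value (upper-tail) = 0.00076
At α=0.1: p < α → reject H₀

reject H₀: yes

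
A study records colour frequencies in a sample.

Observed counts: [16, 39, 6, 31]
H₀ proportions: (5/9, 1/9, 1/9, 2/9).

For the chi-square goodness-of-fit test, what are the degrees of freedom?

df = k − 1 = 4 − 1 = 3

degrees of freedom = 3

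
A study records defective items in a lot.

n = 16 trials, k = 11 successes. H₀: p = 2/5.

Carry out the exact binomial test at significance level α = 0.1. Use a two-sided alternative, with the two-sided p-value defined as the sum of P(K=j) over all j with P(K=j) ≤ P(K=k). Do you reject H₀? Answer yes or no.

reject H₀: yes

Exact binomial: n=16, k=11, p₀=2/5=0.4000
P(X=j) = C(n,j)·p₀^j·(1−p₀)^(n−j); p = Σ P(X=j) over j with P(X=j) ≤ P(X=11)
p-value (two-sided) = 0.02243
At α=0.1: p < α → reject H₀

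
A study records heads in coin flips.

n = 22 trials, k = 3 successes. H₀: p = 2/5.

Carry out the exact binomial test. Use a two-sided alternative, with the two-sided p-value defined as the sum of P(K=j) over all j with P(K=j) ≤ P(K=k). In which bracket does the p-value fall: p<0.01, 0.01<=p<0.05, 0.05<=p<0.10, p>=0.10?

p-value bracket: 0.01<=p<0.05

Exact binomial: n=22, k=3, p₀=2/5=0.4000
P(X=j) = C(n,j)·p₀^j·(1−p₀)^(n−j); p = Σ P(X=j) over j with P(X=j) ≤ P(X=3)
p-value (two-sided) = 0.01461
→ bracket: 0.01<=p<0.05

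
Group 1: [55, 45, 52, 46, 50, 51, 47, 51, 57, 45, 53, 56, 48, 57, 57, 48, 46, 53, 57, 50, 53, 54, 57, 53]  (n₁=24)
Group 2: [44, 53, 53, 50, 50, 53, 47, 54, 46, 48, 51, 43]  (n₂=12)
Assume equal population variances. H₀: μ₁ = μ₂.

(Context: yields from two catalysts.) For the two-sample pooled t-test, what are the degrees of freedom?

degrees of freedom = 34

df = n₁ + n₂ − 2 = 24 + 12 − 2 = 34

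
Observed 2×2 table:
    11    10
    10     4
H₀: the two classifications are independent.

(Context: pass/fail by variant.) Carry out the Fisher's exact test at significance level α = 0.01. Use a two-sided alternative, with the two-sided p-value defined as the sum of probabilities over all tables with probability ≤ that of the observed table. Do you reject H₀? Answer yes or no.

Margins: r₁=21, r₂=14, c₁=21, c₂=14, n=35
p_obs = C(21,11)·C(14,10)/C(35,21); sum pmf over tables with pmf ≤ p_obs
p-value (two-sided) = 0.31094
At α=0.01: p ≥ α → fail to reject H₀

reject H₀: no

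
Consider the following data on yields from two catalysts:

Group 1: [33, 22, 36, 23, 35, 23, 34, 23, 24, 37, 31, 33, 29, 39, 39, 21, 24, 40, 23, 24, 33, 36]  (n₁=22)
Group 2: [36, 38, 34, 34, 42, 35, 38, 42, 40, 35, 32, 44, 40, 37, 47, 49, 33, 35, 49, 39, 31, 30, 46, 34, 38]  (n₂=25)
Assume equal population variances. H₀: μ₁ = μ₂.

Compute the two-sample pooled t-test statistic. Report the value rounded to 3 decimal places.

x̄₁=30.091, s₁=6.553, n₁=22
x̄₂=38.320, s₂=5.460, n₂=25
s_p² = [21·6.553² + 24·5.460²]/45 = 35.9391
SE = √(s_p²·(1/22+1/25)) = 1.7525
t = (30.091−38.320)/1.7525 = -4.6957
df = 45

test statistic = -4.696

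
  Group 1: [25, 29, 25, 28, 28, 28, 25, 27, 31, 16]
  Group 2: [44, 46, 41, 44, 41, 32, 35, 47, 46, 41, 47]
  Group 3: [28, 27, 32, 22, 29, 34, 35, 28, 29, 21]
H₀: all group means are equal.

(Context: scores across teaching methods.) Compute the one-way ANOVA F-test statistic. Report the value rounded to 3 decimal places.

Group means [26.20, 42.18, 28.50], grand mean 32.613
SSB = Σnᵢ(x̄ᵢ−x̄)² = 1587.618; SSW = ΣΣ(x−x̄ᵢ)² = 577.736
MSB = 1587.618/2 = 793.8092; MSW = 577.736/28 = 20.6334
F = MSB/MSW = 38.4720
df = (2, 28)

test statistic = 38.472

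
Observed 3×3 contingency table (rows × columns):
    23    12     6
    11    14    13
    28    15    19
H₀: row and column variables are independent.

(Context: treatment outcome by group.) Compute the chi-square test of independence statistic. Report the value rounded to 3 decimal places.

Row totals [41, 38, 62], col totals [62, 41, 38], n=141
χ² = (23−18.03)²/18.03 + (12−11.92)²/11.92 + (6−11.05)²/11.05 + (11−16.71)²/16.71 + (14−11.05)²/11.05 + (13−10.24)²/10.24 + (28−27.26)²/27.26 + (15−18.03)²/18.03 + (19−16.71)²/16.71 = 8.0036
df = 4

test statistic = 8.004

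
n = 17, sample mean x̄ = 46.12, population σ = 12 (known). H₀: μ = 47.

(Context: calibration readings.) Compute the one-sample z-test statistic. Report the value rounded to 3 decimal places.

SE = σ/√n = 12/√17 = 2.9104
z = (x̄−μ₀)/SE = (46.12−47)/2.9104 = -0.3024

test statistic = -0.302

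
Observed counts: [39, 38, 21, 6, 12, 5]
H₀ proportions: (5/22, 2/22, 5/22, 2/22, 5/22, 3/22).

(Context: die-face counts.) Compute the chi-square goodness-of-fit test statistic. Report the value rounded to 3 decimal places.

test statistic = 91.642

n = 121; E_i = n·p_i = [27.50, 11.00, 27.50, 11.00, 27.50, 16.50]
χ² = (39−27.50)²/27.50 + (38−11.00)²/11.00 + (21−27.50)²/27.50 + (6−11.00)²/11.00 + (12−27.50)²/27.50 + (5−16.50)²/16.50 = 91.6424
df = 5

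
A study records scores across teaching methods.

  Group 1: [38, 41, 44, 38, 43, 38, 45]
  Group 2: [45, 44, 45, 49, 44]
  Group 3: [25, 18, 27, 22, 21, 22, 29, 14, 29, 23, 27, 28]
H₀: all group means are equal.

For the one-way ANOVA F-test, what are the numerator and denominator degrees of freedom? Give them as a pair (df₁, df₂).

k = 3 groups, N = 24 total
df = (k−1, N−k) = (3−1, 24−3) = (2, 21)

degrees of freedom = [2, 21]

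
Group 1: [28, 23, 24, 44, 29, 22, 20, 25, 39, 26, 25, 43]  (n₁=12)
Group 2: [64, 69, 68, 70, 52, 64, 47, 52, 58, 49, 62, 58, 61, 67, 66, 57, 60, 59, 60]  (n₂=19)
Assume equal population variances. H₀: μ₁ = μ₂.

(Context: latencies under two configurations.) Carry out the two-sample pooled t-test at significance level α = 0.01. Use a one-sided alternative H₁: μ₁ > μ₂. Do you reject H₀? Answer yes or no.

x̄₁=29.000, s₁=8.279, n₁=12
x̄₂=60.158, s₂=6.677, n₂=19
s_p² = [11·8.279² + 18·6.677²]/29 = 53.6733
SE = √(s_p²·(1/12+1/19)) = 2.7014
t = (29.000−60.158)/2.7014 = -11.5339
df = 29
p-value (one-sided, H₁ greater) = 1.00000
At α=0.01: p ≥ α → fail to reject H₀

reject H₀: no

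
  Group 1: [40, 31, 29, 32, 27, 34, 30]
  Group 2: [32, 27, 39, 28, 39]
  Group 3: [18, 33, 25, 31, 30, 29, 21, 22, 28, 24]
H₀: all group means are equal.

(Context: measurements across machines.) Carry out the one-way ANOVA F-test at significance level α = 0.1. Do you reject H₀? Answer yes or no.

reject H₀: yes

Group means [31.86, 33.00, 26.10], grand mean 29.500
SSB = Σnᵢ(x̄ᵢ−x̄)² = 215.743; SSW = ΣΣ(x−x̄ᵢ)² = 453.757
MSB = 215.743/2 = 107.8714; MSW = 453.757/19 = 23.8820
F = MSB/MSW = 4.5169
df = (2, 19)
p-value (upper-tail) = 0.02484
At α=0.1: p < α → reject H₀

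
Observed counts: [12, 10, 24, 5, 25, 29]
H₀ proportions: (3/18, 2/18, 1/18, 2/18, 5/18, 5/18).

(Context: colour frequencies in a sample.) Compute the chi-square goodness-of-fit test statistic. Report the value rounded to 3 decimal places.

n = 105; E_i = n·p_i = [17.50, 11.67, 5.83, 11.67, 29.17, 29.17]
χ² = (12−17.50)²/17.50 + (10−11.67)²/11.67 + (24−5.83)²/5.83 + (5−11.67)²/11.67 + (25−29.17)²/29.17 + (29−29.17)²/29.17 = 62.9486
df = 5

test statistic = 62.949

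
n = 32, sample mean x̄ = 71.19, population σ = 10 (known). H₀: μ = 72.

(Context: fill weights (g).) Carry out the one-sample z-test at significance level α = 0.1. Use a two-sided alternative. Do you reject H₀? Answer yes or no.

SE = σ/√n = 10/√32 = 1.7678
z = (x̄−μ₀)/SE = (71.19−72)/1.7678 = -0.4582
p-value (two-sided) = 0.64681
At α=0.1: p ≥ α → fail to reject H₀

reject H₀: no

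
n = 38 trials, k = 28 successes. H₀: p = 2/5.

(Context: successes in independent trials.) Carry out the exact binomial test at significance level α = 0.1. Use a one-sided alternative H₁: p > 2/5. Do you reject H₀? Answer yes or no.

reject H₀: yes

Exact binomial: n=38, k=28, p₀=2/5=0.4000
P(X≥28) from Σ C(n,i)·p₀^i·(1−p₀)^(n−i)
p-value (one-sided, H₁ greater) = 0.00003
At α=0.1: p < α → reject H₀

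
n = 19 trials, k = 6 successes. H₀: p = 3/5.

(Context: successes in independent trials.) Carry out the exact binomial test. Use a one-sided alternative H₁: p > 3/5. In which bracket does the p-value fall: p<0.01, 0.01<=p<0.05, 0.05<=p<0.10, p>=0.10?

Exact binomial: n=19, k=6, p₀=3/5=0.6000
P(X≥6) from Σ C(n,i)·p₀^i·(1−p₀)^(n−i)
p-value (one-sided, H₁ greater) = 0.99693
→ bracket: p>=0.10

p-value bracket: p>=0.10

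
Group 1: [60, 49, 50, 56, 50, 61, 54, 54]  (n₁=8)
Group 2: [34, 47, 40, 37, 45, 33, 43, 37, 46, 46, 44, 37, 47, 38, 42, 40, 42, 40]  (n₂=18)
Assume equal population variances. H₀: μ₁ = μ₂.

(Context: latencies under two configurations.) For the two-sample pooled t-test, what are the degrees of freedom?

degrees of freedom = 24

df = n₁ + n₂ − 2 = 8 + 18 − 2 = 24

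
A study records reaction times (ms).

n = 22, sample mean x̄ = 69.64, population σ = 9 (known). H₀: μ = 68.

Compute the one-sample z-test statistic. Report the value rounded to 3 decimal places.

test statistic = 0.855

SE = σ/√n = 9/√22 = 1.9188
z = (x̄−μ₀)/SE = (69.64−68)/1.9188 = 0.8547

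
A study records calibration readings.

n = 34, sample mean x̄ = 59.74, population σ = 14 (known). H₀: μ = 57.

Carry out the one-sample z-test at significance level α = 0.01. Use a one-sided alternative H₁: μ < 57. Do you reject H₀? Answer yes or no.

SE = σ/√n = 14/√34 = 2.4010
z = (x̄−μ₀)/SE = (59.74−57)/2.4010 = 1.1412
p-value (one-sided, H₁ less) = 0.87311
At α=0.01: p ≥ α → fail to reject H₀

reject H₀: no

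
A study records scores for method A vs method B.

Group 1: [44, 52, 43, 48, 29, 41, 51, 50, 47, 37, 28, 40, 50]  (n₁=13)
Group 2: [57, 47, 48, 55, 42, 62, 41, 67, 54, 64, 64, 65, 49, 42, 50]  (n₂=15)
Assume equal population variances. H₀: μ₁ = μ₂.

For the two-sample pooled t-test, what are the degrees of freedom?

degrees of freedom = 26

df = n₁ + n₂ − 2 = 13 + 15 − 2 = 26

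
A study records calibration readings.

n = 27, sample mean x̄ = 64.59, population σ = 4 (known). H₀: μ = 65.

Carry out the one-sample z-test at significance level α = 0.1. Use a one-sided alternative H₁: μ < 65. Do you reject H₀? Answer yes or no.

SE = σ/√n = 4/√27 = 0.7698
z = (x̄−μ₀)/SE = (64.59−65)/0.7698 = -0.5326
p-value (one-sided, H₁ less) = 0.29715
At α=0.1: p ≥ α → fail to reject H₀

reject H₀: no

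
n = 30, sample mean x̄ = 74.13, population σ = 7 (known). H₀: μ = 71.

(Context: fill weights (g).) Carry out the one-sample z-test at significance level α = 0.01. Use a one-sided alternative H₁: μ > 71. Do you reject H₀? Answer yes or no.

reject H₀: yes

SE = σ/√n = 7/√30 = 1.2780
z = (x̄−μ₀)/SE = (74.13−71)/1.2780 = 2.4491
p-value (one-sided, H₁ greater) = 0.00716
At α=0.01: p < α → reject H₀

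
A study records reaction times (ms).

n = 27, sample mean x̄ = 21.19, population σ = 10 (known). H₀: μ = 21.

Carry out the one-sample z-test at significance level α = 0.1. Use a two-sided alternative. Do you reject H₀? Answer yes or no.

reject H₀: no

SE = σ/√n = 10/√27 = 1.9245
z = (x̄−μ₀)/SE = (21.19−21)/1.9245 = 0.0987
p-value (two-sided) = 0.92136
At α=0.1: p ≥ α → fail to reject H₀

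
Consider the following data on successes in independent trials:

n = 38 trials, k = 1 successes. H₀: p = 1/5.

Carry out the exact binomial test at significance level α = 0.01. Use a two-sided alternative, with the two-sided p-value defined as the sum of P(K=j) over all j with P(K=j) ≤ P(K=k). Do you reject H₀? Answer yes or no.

Exact binomial: n=38, k=1, p₀=1/5=0.2000
P(X=j) = C(n,j)·p₀^j·(1−p₀)^(n−j); p = Σ P(X=j) over j with P(X=j) ≤ P(X=1)
p-value (two-sided) = 0.00374
At α=0.01: p < α → reject H₀

reject H₀: yes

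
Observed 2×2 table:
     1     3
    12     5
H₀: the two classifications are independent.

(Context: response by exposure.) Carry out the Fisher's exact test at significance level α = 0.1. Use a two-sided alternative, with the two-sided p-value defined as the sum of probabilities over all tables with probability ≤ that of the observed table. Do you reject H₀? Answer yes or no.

reject H₀: no

Margins: r₁=4, r₂=17, c₁=13, c₂=8, n=21
p_obs = C(4,1)·C(17,12)/C(21,13); sum pmf over tables with pmf ≤ p_obs
p-value (two-sided) = 0.25280
At α=0.1: p ≥ α → fail to reject H₀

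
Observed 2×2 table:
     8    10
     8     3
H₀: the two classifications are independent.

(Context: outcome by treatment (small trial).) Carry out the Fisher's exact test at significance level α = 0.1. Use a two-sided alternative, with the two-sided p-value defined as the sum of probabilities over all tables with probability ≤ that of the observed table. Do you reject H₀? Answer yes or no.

Margins: r₁=18, r₂=11, c₁=16, c₂=13, n=29
p_obs = C(18,8)·C(11,8)/C(29,16); sum pmf over tables with pmf ≤ p_obs
p-value (two-sided) = 0.24903
At α=0.1: p ≥ α → fail to reject H₀

reject H₀: no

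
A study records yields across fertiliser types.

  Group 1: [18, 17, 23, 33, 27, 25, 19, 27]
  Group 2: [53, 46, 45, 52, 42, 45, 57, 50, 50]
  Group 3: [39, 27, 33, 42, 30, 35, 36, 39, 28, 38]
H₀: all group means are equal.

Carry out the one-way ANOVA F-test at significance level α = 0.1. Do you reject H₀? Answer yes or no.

Group means [23.62, 48.89, 34.70], grand mean 36.148
SSB = Σnᵢ(x̄ᵢ−x̄)² = 2736.544; SSW = ΣΣ(x−x̄ᵢ)² = 622.864
MSB = 2736.544/2 = 1368.2718; MSW = 622.864/24 = 25.9527
F = MSB/MSW = 52.7218
df = (2, 24)
p-value (upper-tail) = 0.00000
At α=0.1: p < α → reject H₀

reject H₀: yes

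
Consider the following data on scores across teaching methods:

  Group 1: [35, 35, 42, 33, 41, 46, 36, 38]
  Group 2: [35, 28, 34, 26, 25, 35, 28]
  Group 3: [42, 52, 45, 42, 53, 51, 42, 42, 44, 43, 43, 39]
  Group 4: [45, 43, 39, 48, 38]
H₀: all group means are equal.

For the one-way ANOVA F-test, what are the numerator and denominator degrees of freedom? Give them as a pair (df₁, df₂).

k = 4 groups, N = 32 total
df = (k−1, N−k) = (4−1, 32−4) = (3, 28)

degrees of freedom = [3, 28]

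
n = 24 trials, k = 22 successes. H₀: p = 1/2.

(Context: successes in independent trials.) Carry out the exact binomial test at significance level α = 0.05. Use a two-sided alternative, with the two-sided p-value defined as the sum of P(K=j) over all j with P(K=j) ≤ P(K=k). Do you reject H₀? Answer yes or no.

reject H₀: yes

Exact binomial: n=24, k=22, p₀=1/2=0.5000
P(X=j) = C(n,j)·p₀^j·(1−p₀)^(n−j); p = Σ P(X=j) over j with P(X=j) ≤ P(X=22)
p-value (two-sided) = 0.00004
At α=0.05: p < α → reject H₀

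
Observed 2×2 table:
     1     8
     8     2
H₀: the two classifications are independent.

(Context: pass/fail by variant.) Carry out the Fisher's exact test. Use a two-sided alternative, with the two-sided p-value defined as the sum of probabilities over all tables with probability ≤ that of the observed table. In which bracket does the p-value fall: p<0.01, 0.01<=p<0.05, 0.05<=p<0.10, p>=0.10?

p-value bracket: p<0.01

Margins: r₁=9, r₂=10, c₁=9, c₂=10, n=19
p_obs = C(9,1)·C(10,8)/C(19,9); sum pmf over tables with pmf ≤ p_obs
p-value (two-sided) = 0.00548
→ bracket: p<0.01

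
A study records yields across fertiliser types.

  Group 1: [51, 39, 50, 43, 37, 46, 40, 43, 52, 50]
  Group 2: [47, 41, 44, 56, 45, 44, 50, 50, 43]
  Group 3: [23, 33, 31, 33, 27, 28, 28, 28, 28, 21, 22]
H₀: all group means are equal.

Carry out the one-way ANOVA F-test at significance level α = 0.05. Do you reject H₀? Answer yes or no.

reject H₀: yes

Group means [45.10, 46.67, 27.45], grand mean 39.100
SSB = Σnᵢ(x̄ᵢ−x̄)² = 2367.073; SSW = ΣΣ(x−x̄ᵢ)² = 607.627
MSB = 2367.073/2 = 1183.5364; MSW = 607.627/27 = 22.5047
F = MSB/MSW = 52.5906
df = (2, 27)
p-value (upper-tail) = 0.00000
At α=0.05: p < α → reject H₀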